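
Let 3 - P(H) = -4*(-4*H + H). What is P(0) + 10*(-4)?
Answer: -37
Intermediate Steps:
P(H) = 3 - 12*H (P(H) = 3 - (-4)*(-4*H + H) = 3 - (-4)*(-3*H) = 3 - 12*H)
P(0) + 10*(-4) = (3 - 12*0) + 10*(-4) = (3 + 0) - 40 = 3 - 40 = -37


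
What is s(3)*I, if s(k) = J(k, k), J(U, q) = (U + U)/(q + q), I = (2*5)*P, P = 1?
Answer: 10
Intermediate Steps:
I = 10 (I = (2*5)*1 = 10*1 = 10)
J(U, q) = U/q (J(U, q) = (2*U)/((2*q)) = (2*U)*(1/(2*q)) = U/q)
s(k) = 1 (s(k) = k/k = 1)
s(3)*I = 1*10 = 10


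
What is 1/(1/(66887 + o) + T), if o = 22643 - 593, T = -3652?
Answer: -88937/324797923 ≈ -0.00027382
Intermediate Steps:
o = 22050
1/(1/(66887 + o) + T) = 1/(1/(66887 + 22050) - 3652) = 1/(1/88937 - 3652) = 1/(-324797923/88937) = -88937/324797923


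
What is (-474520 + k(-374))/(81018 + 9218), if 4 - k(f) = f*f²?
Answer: 12959777/22559 ≈ 574.48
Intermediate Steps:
k(f) = 4 - f³ (k(f) = 4 - f*f² = 4 - f³)
(-474520 + k(-374))/(81018 + 9218) = (-474520 + (4 - 1*(-374)³))/(81018 + 9218) = (-474520 + (4 - 1*(-52313624)))/90236 = (-474520 + (4 + 52313624))*(1/90236) = (-474520 + 52313628)*(1/90236) = 51839108*(1/90236) = 12959777/22559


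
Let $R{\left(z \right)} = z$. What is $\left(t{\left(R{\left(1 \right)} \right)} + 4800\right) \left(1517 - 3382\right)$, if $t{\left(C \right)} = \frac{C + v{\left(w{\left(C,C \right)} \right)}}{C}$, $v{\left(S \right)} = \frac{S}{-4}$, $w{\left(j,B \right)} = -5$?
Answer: $- \frac{35824785}{4} \approx -8.9562 \cdot 10^{6}$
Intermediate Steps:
$v{\left(S \right)} = - \frac{S}{4}$ ($v{\left(S \right)} = S \left(- \frac{1}{4}\right) = - \frac{S}{4}$)
$t{\left(C \right)} = \frac{\frac{5}{4} + C}{C}$ ($t{\left(C \right)} = \frac{C - - \frac{5}{4}}{C} = \frac{C + \frac{5}{4}}{C} = \frac{\frac{5}{4} + C}{C}$)
$\left(t{\left(R{\left(1 \right)} \right)} + 4800\right) \left(1517 - 3382\right) = \left(\frac{\frac{5}{4} + 1}{1} + 4800\right) \left(1517 - 3382\right) = \left(1 \cdot \frac{9}{4} + 4800\right) \left(-1865\right) = \left(\frac{9}{4} + 4800\right) \left(-1865\right) = \frac{19209}{4} \left(-1865\right) = - \frac{35824785}{4}$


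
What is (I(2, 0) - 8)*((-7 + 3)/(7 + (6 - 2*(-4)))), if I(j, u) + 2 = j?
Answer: 32/21 ≈ 1.5238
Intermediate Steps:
I(j, u) = -2 + j
(I(2, 0) - 8)*((-7 + 3)/(7 + (6 - 2*(-4)))) = ((-2 + 2) - 8)*((-7 + 3)/(7 + (6 - 2*(-4)))) = (0 - 8)*(-4/(7 + (6 + 8))) = -(-32)/(7 + 14) = -(-32)/21 = -8*(-4/21) = 32/21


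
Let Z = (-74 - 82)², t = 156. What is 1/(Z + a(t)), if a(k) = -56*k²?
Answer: -1/1338480 ≈ -7.4712e-7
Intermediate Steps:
Z = 24336 (Z = (-156)² = 24336)
1/(Z + a(t)) = 1/(24336 - 56*156²) = 1/(24336 - 56*24336) = 1/(24336 - 1362816) = 1/(-1338480) = -1/1338480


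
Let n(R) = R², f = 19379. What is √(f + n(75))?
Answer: 2*√6251 ≈ 158.13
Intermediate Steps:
√(f + n(75)) = √(19379 + 75²) = √(19379 + 5625) = √25004 = 2*√6251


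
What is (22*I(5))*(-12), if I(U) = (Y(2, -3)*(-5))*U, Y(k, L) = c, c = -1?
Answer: -6600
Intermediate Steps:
Y(k, L) = -1
I(U) = 5*U (I(U) = (-1*(-5))*U = 5*U)
(22*I(5))*(-12) = (22*(5*5))*(-12) = (22*25)*(-12) = 550*(-12) = -6600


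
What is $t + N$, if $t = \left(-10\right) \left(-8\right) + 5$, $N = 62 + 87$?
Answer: $234$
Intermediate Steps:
$N = 149$
$t = 85$ ($t = 80 + 5 = 85$)
$t + N = 85 + 149 = 234$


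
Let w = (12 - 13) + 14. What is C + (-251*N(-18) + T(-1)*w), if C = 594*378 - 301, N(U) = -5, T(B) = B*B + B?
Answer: 225486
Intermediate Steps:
T(B) = B + B² (T(B) = B² + B = B + B²)
w = 13 (w = -1 + 14 = 13)
C = 224231 (C = 224532 - 301 = 224231)
C + (-251*N(-18) + T(-1)*w) = 224231 + (-251*(-5) - (1 - 1)*13) = 224231 + (1255 - 1*0*13) = 224231 + (1255 + 0*13) = 224231 + (1255 + 0) = 224231 + 1255 = 225486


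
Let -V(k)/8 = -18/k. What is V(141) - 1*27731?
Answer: -1303309/47 ≈ -27730.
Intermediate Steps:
V(k) = 144/k (V(k) = -(-144)/k = 144/k)
V(141) - 1*27731 = 144/141 - 1*27731 = 144*(1/141) - 27731 = 48/47 - 27731 = -1303309/47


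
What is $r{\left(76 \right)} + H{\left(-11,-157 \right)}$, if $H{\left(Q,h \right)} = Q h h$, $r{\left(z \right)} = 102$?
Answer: $-271037$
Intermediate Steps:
$H{\left(Q,h \right)} = Q h^{2}$
$r{\left(76 \right)} + H{\left(-11,-157 \right)} = 102 - 11 \left(-157\right)^{2} = 102 - 271139 = -271037$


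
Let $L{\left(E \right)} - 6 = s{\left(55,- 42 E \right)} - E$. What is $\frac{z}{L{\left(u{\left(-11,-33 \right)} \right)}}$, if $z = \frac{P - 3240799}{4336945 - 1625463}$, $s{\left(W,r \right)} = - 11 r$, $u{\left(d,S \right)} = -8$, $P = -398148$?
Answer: $\frac{3638947}{9983676724} \approx 0.00036449$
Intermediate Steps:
$L{\left(E \right)} = 6 + 461 E$ ($L{\left(E \right)} = 6 - \left(E + 11 \left(-42\right) E\right) = 6 + \left(462 E - E\right) = 6 + 461 E$)
$z = - \frac{3638947}{2711482}$ ($z = \frac{-398148 - 3240799}{4336945 - 1625463} = - \frac{3638947}{2711482} \approx -1.3421$)
$\frac{z}{L{\left(u{\left(-11,-33 \right)} \right)}} = - \frac{3638947}{2711482 \left(6 + 461 \left(-8\right)\right)} = - \frac{3638947}{2711482 \left(6 - 3688\right)} = - \frac{3638947}{2711482 \left(-3682\right)} = \left(- \frac{3638947}{2711482}\right) \left(- \frac{1}{3682}\right) = \frac{3638947}{9983676724}$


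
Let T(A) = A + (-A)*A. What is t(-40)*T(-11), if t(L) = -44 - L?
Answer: 528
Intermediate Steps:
T(A) = A - A²
t(-40)*T(-11) = (-44 - 1*(-40))*(-11*(1 - 1*(-11))) = (-44 + 40)*(-11*(1 + 11)) = -(-44)*12 = -4*(-132) = 528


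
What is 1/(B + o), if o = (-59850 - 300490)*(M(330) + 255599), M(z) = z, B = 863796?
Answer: -1/92220592064 ≈ -1.0844e-11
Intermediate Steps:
o = -92221455860 (o = (-59850 - 300490)*(330 + 255599) = -360340*255929 = -92221455860)
1/(B + o) = 1/(863796 - 92221455860) = 1/(-92220592064) = -1/92220592064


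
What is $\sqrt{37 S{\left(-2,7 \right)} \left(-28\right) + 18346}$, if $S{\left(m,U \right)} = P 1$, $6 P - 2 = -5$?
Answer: $12 \sqrt{131} \approx 137.35$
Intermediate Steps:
$P = - \frac{1}{2}$ ($P = \frac{1}{3} + \frac{1}{6} \left(-5\right) = \frac{1}{3} - \frac{5}{6} = - \frac{1}{2} \approx -0.5$)
$S{\left(m,U \right)} = - \frac{1}{2}$ ($S{\left(m,U \right)} = \left(- \frac{1}{2}\right) 1 = - \frac{1}{2}$)
$\sqrt{37 S{\left(-2,7 \right)} \left(-28\right) + 18346} = \sqrt{37 \left(- \frac{1}{2}\right) \left(-28\right) + 18346} = \sqrt{\left(- \frac{37}{2}\right) \left(-28\right) + 18346} = \sqrt{518 + 18346} = \sqrt{18864} = 12 \sqrt{131}$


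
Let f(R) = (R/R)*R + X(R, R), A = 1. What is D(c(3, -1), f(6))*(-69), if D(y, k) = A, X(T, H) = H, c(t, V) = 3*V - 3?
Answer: -69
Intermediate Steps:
c(t, V) = -3 + 3*V
f(R) = 2*R (f(R) = (R/R)*R + R = 1*R + R = R + R = 2*R)
D(y, k) = 1
D(c(3, -1), f(6))*(-69) = 1*(-69) = -69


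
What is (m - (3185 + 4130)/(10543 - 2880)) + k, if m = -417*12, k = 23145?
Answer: 139007168/7663 ≈ 18140.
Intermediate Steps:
m = -5004
(m - (3185 + 4130)/(10543 - 2880)) + k = (-5004 - (3185 + 4130)/(10543 - 2880)) + 23145 = (-5004 - 7315/7663) + 23145 = -38352967/7663 + 23145 = 139007168/7663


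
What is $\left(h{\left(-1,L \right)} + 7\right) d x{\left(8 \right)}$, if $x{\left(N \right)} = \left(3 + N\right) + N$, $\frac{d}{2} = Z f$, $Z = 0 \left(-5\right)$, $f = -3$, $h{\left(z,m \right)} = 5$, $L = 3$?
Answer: $0$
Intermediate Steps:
$Z = 0$
$d = 0$ ($d = 2 \cdot 0 \left(-3\right) = 2 \cdot 0 = 0$)
$x{\left(N \right)} = 3 + 2 N$
$\left(h{\left(-1,L \right)} + 7\right) d x{\left(8 \right)} = \left(5 + 7\right) 0 \left(3 + 2 \cdot 8\right) = 12 \cdot 0 \left(3 + 16\right) = 0 \cdot 19 = 0$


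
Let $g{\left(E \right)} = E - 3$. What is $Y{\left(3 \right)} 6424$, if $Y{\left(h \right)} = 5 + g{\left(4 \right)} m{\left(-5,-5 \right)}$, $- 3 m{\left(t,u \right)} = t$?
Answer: $\frac{128480}{3} \approx 42827.0$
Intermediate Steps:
$g{\left(E \right)} = -3 + E$
$m{\left(t,u \right)} = - \frac{t}{3}$
$Y{\left(h \right)} = \frac{20}{3}$ ($Y{\left(h \right)} = 5 + \left(-3 + 4\right) \left(\left(- \frac{1}{3}\right) \left(-5\right)\right) = 5 + 1 \cdot \frac{5}{3} = 5 + \frac{5}{3} = \frac{20}{3}$)
$Y{\left(3 \right)} 6424 = \frac{20}{3} \cdot 6424 = \frac{128480}{3}$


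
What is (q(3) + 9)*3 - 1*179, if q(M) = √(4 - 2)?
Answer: -152 + 3*√2 ≈ -147.76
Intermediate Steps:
q(M) = √2
(q(3) + 9)*3 - 1*179 = (√2 + 9)*3 - 1*179 = (9 + √2)*3 - 179 = (27 + 3*√2) - 179 = -152 + 3*√2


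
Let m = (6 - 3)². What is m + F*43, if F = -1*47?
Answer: -2012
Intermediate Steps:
m = 9 (m = 3² = 9)
F = -47
m + F*43 = 9 - 47*43 = 9 - 2021 = -2012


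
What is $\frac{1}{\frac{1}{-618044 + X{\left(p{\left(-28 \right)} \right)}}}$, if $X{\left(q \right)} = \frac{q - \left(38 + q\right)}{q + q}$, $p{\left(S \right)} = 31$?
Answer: $- \frac{19159383}{31} \approx -6.1805 \cdot 10^{5}$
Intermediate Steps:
$X{\left(q \right)} = - \frac{19}{q}$ ($X{\left(q \right)} = - \frac{38}{2 q} = - 38 \frac{1}{2 q} = - \frac{19}{q}$)
$\frac{1}{\frac{1}{-618044 + X{\left(p{\left(-28 \right)} \right)}}} = \frac{1}{\frac{1}{-618044 - \frac{19}{31}}} = \frac{1}{\frac{1}{- \frac{19159383}{31}}} = \frac{1}{- \frac{31}{19159383}} = - \frac{19159383}{31}$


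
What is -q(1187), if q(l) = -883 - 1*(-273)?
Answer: 610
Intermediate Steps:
q(l) = -610 (q(l) = -883 + 273 = -610)
-q(1187) = -1*(-610) = 610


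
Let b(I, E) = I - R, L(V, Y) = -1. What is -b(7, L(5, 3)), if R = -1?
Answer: -8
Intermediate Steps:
b(I, E) = 1 + I (b(I, E) = I - 1*(-1) = I + 1 = 1 + I)
-b(7, L(5, 3)) = -(1 + 7) = -1*8 = -8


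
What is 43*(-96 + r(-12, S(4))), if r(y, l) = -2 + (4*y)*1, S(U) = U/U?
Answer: -6278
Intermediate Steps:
S(U) = 1
r(y, l) = -2 + 4*y
43*(-96 + r(-12, S(4))) = 43*(-96 + (-2 + 4*(-12))) = 43*(-96 + (-2 - 48)) = 43*(-96 - 50) = 43*(-146) = -6278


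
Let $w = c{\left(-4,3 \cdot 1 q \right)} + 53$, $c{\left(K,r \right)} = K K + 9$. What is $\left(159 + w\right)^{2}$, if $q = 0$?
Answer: $56169$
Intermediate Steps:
$c{\left(K,r \right)} = 9 + K^{2}$ ($c{\left(K,r \right)} = K^{2} + 9 = 9 + K^{2}$)
$w = 78$ ($w = \left(9 + \left(-4\right)^{2}\right) + 53 = \left(9 + 16\right) + 53 = 25 + 53 = 78$)
$\left(159 + w\right)^{2} = \left(159 + 78\right)^{2} = 237^{2} = 56169$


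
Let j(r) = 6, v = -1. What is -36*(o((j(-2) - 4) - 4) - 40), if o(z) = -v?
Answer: 1404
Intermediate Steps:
o(z) = 1 (o(z) = -1*(-1) = 1)
-36*(o((j(-2) - 4) - 4) - 40) = -36*(1 - 40) = -36*(-39) = 1404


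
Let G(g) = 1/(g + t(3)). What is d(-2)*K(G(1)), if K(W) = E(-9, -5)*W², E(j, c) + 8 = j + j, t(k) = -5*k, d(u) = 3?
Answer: -39/98 ≈ -0.39796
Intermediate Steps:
E(j, c) = -8 + 2*j (E(j, c) = -8 + (j + j) = -8 + 2*j)
G(g) = 1/(-15 + g) (G(g) = 1/(g - 5*3) = 1/(g - 15) = 1/(-15 + g))
K(W) = -26*W² (K(W) = (-8 + 2*(-9))*W² = (-8 - 18)*W² = -26*W²)
d(-2)*K(G(1)) = 3*(-26/(-15 + 1)²) = 3*(-26*(1/(-14))²) = 3*(-26*(-1/14)²) = 3*(-26*1/196) = 3*(-13/98) = -39/98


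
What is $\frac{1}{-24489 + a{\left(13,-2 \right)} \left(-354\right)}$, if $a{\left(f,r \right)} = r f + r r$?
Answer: $- \frac{1}{16701} \approx -5.9877 \cdot 10^{-5}$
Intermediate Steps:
$a{\left(f,r \right)} = r^{2} + f r$ ($a{\left(f,r \right)} = f r + r^{2} = r^{2} + f r$)
$\frac{1}{-24489 + a{\left(13,-2 \right)} \left(-354\right)} = \frac{1}{-24489 + - 2 \left(13 - 2\right) \left(-354\right)} = \frac{1}{-24489 + \left(-2\right) 11 \left(-354\right)} = \frac{1}{-24489 - -7788} = \frac{1}{-24489 + 7788} = \frac{1}{-16701} = - \frac{1}{16701}$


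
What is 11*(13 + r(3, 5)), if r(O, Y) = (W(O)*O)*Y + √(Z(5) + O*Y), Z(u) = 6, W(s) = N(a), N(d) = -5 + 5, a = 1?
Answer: 143 + 11*√21 ≈ 193.41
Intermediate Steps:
N(d) = 0
W(s) = 0
r(O, Y) = √(6 + O*Y) (r(O, Y) = (0*O)*Y + √(6 + O*Y) = 0*Y + √(6 + O*Y) = 0 + √(6 + O*Y) = √(6 + O*Y))
11*(13 + r(3, 5)) = 11*(13 + √(6 + 3*5)) = 11*(13 + √(6 + 15)) = 11*(13 + √21) = 143 + 11*√21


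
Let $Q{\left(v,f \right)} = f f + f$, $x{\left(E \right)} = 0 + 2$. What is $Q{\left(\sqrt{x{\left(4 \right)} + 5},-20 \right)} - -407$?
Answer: $787$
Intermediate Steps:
$x{\left(E \right)} = 2$
$Q{\left(v,f \right)} = f + f^{2}$ ($Q{\left(v,f \right)} = f^{2} + f = f + f^{2}$)
$Q{\left(\sqrt{x{\left(4 \right)} + 5},-20 \right)} - -407 = - 20 \left(1 - 20\right) - -407 = \left(-20\right) \left(-19\right) + 407 = 380 + 407 = 787$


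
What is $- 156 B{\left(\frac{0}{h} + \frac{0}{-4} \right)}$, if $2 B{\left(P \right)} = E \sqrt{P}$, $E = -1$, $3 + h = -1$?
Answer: $0$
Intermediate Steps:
$h = -4$ ($h = -3 - 1 = -4$)
$B{\left(P \right)} = - \frac{\sqrt{P}}{2}$ ($B{\left(P \right)} = \frac{\left(-1\right) \sqrt{P}}{2} = - \frac{\sqrt{P}}{2}$)
$- 156 B{\left(\frac{0}{h} + \frac{0}{-4} \right)} = - 156 \left(- \frac{\sqrt{\frac{0}{-4} + \frac{0}{-4}}}{2}\right) = - 156 \left(- \frac{\sqrt{0 \left(- \frac{1}{4}\right) + 0 \left(- \frac{1}{4}\right)}}{2}\right) = - 156 \left(- \frac{\sqrt{0 + 0}}{2}\right) = - 156 \left(- \frac{\sqrt{0}}{2}\right) = - 156 \left(\left(- \frac{1}{2}\right) 0\right) = \left(-156\right) 0 = 0$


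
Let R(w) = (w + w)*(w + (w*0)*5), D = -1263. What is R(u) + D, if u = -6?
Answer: -1191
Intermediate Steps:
R(w) = 2*w² (R(w) = (2*w)*(w + 0*5) = (2*w)*(w + 0) = (2*w)*w = 2*w²)
R(u) + D = 2*(-6)² - 1263 = 2*36 - 1263 = 72 - 1263 = -1191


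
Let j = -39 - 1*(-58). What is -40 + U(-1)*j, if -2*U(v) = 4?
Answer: -78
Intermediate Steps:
U(v) = -2 (U(v) = -1/2*4 = -2)
j = 19 (j = -39 + 58 = 19)
-40 + U(-1)*j = -40 - 2*19 = -40 - 38 = -78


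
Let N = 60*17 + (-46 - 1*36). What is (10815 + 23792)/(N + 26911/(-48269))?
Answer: 1670445283/45249411 ≈ 36.916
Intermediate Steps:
N = 938 (N = 1020 + (-46 - 36) = 1020 - 82 = 938)
(10815 + 23792)/(N + 26911/(-48269)) = (10815 + 23792)/(938 + 26911/(-48269)) = 34607/(938 + 26911*(-1/48269)) = 34607/(938 - 26911/48269) = 34607/(45249411/48269) = 34607*(48269/45249411) = 1670445283/45249411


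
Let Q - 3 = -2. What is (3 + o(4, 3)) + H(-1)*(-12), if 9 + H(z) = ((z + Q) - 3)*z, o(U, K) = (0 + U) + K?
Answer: 82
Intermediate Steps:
Q = 1 (Q = 3 - 2 = 1)
o(U, K) = K + U (o(U, K) = U + K = K + U)
H(z) = -9 + z*(-2 + z) (H(z) = -9 + ((z + 1) - 3)*z = -9 + ((1 + z) - 3)*z = -9 + (-2 + z)*z = -9 + z*(-2 + z))
(3 + o(4, 3)) + H(-1)*(-12) = (3 + (3 + 4)) + (-9 + (-1)² - 2*(-1))*(-12) = (3 + 7) + (-9 + 1 + 2)*(-12) = 10 - 6*(-12) = 10 + 72 = 82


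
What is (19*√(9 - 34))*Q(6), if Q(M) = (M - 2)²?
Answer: 1520*I ≈ 1520.0*I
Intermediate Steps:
Q(M) = (-2 + M)²
(19*√(9 - 34))*Q(6) = (19*√(9 - 34))*(-2 + 6)² = (19*√(-25))*4² = (19*(5*I))*16 = (95*I)*16 = 1520*I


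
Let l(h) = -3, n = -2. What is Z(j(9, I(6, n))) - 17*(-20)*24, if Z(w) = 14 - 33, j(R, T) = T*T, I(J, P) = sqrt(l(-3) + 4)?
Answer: 8141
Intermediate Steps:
I(J, P) = 1 (I(J, P) = sqrt(-3 + 4) = sqrt(1) = 1)
j(R, T) = T**2
Z(w) = -19
Z(j(9, I(6, n))) - 17*(-20)*24 = -19 - 17*(-20)*24 = -19 - (-340)*24 = -19 - 1*(-8160) = -19 + 8160 = 8141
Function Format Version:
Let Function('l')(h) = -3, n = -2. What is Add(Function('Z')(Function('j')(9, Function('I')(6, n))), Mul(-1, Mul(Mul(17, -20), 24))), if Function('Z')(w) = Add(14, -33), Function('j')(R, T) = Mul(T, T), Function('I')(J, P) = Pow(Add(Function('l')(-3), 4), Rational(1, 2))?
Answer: 8141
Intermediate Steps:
Function('I')(J, P) = 1 (Function('I')(J, P) = Pow(Add(-3, 4), Rational(1, 2)) = Pow(1, Rational(1, 2)) = 1)
Function('j')(R, T) = Pow(T, 2)
Function('Z')(w) = -19
Add(Function('Z')(Function('j')(9, Function('I')(6, n))), Mul(-1, Mul(Mul(17, -20), 24))) = Add(-19, Mul(-1, Mul(Mul(17, -20), 24))) = Add(-19, Mul(-1, Mul(-340, 24))) = Add(-19, Mul(-1, -8160)) = Add(-19, 8160) = 8141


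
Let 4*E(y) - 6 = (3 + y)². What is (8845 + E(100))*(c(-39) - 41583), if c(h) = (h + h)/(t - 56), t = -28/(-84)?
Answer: -319395121365/668 ≈ -4.7814e+8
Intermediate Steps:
t = ⅓ (t = -28*(-1/84) = ⅓ ≈ 0.33333)
E(y) = 3/2 + (3 + y)²/4
c(h) = -6*h/167 (c(h) = (h + h)/(⅓ - 56) = (2*h)/(-167/3) = (2*h)*(-3/167) = -6*h/167)
(8845 + E(100))*(c(-39) - 41583) = (8845 + (3/2 + (3 + 100)²/4))*(-6/167*(-39) - 41583) = (8845 + (3/2 + (¼)*103²))*(234/167 - 41583) = (8845 + (3/2 + (¼)*10609))*(-6944127/167) = (8845 + (3/2 + 10609/4))*(-6944127/167) = (8845 + 10615/4)*(-6944127/167) = (45995/4)*(-6944127/167) = -319395121365/668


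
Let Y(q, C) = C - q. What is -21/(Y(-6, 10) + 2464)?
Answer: -21/2480 ≈ -0.0084677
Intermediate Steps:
-21/(Y(-6, 10) + 2464) = -21/((10 - 1*(-6)) + 2464) = -21/((10 + 6) + 2464) = -21/(16 + 2464) = -21/2480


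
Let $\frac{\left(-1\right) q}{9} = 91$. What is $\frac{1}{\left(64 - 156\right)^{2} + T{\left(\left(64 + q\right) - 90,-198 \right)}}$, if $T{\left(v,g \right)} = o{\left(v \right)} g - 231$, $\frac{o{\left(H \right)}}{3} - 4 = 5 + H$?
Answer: $\frac{1}{504817} \approx 1.9809 \cdot 10^{-6}$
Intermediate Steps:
$q = -819$ ($q = \left(-9\right) 91 = -819$)
$o{\left(H \right)} = 27 + 3 H$ ($o{\left(H \right)} = 12 + 3 \left(5 + H\right) = 12 + \left(15 + 3 H\right) = 27 + 3 H$)
$T{\left(v,g \right)} = -231 + g \left(27 + 3 v\right)$ ($T{\left(v,g \right)} = \left(27 + 3 v\right) g - 231 = g \left(27 + 3 v\right) - 231 = -231 + g \left(27 + 3 v\right)$)
$\frac{1}{\left(64 - 156\right)^{2} + T{\left(\left(64 + q\right) - 90,-198 \right)}} = \frac{1}{\left(64 - 156\right)^{2} - \left(231 + 594 \left(9 + \left(\left(64 - 819\right) - 90\right)\right)\right)} = \frac{1}{\left(-92\right)^{2} - \left(231 + 594 \left(9 - 845\right)\right)} = \frac{1}{8464 - \left(231 + 594 \left(9 - 845\right)\right)} = \frac{1}{8464 - \left(231 + 594 \left(-836\right)\right)} = \frac{1}{8464 + \left(-231 + 496584\right)} = \frac{1}{8464 + 496353} = \frac{1}{504817}$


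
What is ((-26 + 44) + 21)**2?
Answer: 1521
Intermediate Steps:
((-26 + 44) + 21)**2 = (18 + 21)**2 = 39**2 = 1521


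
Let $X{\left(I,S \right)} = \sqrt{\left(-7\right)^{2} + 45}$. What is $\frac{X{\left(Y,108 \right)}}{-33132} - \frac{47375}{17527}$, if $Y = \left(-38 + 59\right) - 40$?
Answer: $- \frac{47375}{17527} - \frac{\sqrt{94}}{33132} \approx -2.7033$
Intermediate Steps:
$Y = -19$ ($Y = 21 - 40 = -19$)
$X{\left(I,S \right)} = \sqrt{94}$ ($X{\left(I,S \right)} = \sqrt{49 + 45} = \sqrt{94}$)
$\frac{X{\left(Y,108 \right)}}{-33132} - \frac{47375}{17527} = \frac{\sqrt{94}}{-33132} - \frac{47375}{17527} = \sqrt{94} \left(- \frac{1}{33132}\right) - \frac{47375}{17527} = - \frac{\sqrt{94}}{33132} - \frac{47375}{17527} = - \frac{47375}{17527} - \frac{\sqrt{94}}{33132}$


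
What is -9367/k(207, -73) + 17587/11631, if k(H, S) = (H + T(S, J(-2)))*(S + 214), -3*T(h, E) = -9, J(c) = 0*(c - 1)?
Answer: 137267831/114797970 ≈ 1.1957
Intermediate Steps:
J(c) = 0 (J(c) = 0*(-1 + c) = 0)
T(h, E) = 3 (T(h, E) = -⅓*(-9) = 3)
k(H, S) = (3 + H)*(214 + S) (k(H, S) = (H + 3)*(S + 214) = (3 + H)*(214 + S))
-9367/k(207, -73) + 17587/11631 = -9367/(642 + 3*(-73) + 214*207 + 207*(-73)) + 17587/11631 = -9367/(642 - 219 + 44298 - 15111) + 17587*(1/11631) = -9367/29610 + 17587/11631 = 137267831/114797970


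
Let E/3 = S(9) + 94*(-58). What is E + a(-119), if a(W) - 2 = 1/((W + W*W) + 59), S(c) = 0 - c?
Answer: -230988480/14101 ≈ -16381.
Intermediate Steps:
S(c) = -c
E = -16383 (E = 3*(-1*9 + 94*(-58)) = 3*(-9 - 5452) = 3*(-5461) = -16383)
a(W) = 2 + 1/(59 + W + W**2) (a(W) = 2 + 1/((W + W*W) + 59) = 2 + 1/((W + W**2) + 59) = 2 + 1/(59 + W + W**2))
E + a(-119) = -16383 + (119 + 2*(-119) + 2*(-119)**2)/(59 - 119 + (-119)**2) = -16383 + (119 - 238 + 2*14161)/(59 - 119 + 14161) = -16383 + (119 - 238 + 28322)/14101 = -16383 + (1/14101)*28203 = -16383 + 28203/14101 = -230988480/14101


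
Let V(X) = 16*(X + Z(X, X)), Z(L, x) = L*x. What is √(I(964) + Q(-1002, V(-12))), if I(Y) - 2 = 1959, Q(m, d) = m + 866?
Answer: 5*√73 ≈ 42.720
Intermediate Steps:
V(X) = 16*X + 16*X² (V(X) = 16*(X + X*X) = 16*(X + X²) = 16*X + 16*X²)
Q(m, d) = 866 + m
I(Y) = 1961 (I(Y) = 2 + 1959 = 1961)
√(I(964) + Q(-1002, V(-12))) = √(1961 + (866 - 1002)) = √(1961 - 136) = √1825 = 5*√73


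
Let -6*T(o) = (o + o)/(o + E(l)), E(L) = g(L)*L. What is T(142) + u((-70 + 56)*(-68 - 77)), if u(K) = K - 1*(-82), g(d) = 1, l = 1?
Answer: 905906/429 ≈ 2111.7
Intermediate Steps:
u(K) = 82 + K (u(K) = K + 82 = 82 + K)
E(L) = L (E(L) = 1*L = L)
T(o) = -o/(3*(1 + o)) (T(o) = -(o + o)/(6*(o + 1)) = -2*o/(6*(1 + o)) = -o/(3*(1 + o)))
T(142) + u((-70 + 56)*(-68 - 77)) = -1*142/(3 + 3*142) + (82 + (-70 + 56)*(-68 - 77)) = -1*142/(3 + 426) + (82 - 14*(-145)) = -1*142/429 + (82 + 2030) = -1*142*1/429 + 2112 = -142/429 + 2112 = 905906/429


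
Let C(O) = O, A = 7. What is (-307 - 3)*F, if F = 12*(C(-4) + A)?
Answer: -11160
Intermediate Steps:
F = 36 (F = 12*(-4 + 7) = 12*3 = 36)
(-307 - 3)*F = (-307 - 3)*36 = -310*36 = -11160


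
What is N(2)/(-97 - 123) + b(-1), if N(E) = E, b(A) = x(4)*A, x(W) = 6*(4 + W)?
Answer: -5281/110 ≈ -48.009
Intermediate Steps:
x(W) = 24 + 6*W
b(A) = 48*A (b(A) = (24 + 6*4)*A = (24 + 24)*A = 48*A)
N(2)/(-97 - 123) + b(-1) = 2/(-97 - 123) + 48*(-1) = 2/(-220) - 48 = 2*(-1/220) - 48 = -1/110 - 48 = -5281/110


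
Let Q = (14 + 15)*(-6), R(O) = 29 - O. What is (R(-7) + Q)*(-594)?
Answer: 81972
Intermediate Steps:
Q = -174 (Q = 29*(-6) = -174)
(R(-7) + Q)*(-594) = ((29 - 1*(-7)) - 174)*(-594) = ((29 + 7) - 174)*(-594) = (36 - 174)*(-594) = -138*(-594) = 81972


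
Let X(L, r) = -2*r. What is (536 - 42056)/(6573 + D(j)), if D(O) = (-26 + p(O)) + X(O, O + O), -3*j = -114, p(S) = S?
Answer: -41520/6433 ≈ -6.4542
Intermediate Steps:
j = 38 (j = -1/3*(-114) = 38)
D(O) = -26 - 3*O (D(O) = (-26 + O) - 2*(O + O) = (-26 + O) - 4*O = -26 - 3*O)
(536 - 42056)/(6573 + D(j)) = (536 - 42056)/(6573 + (-26 - 3*38)) = -41520/(6573 + (-26 - 114)) = -41520/(6573 - 140) = -41520/6433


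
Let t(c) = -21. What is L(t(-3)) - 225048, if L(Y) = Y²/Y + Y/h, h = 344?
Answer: -77423757/344 ≈ -2.2507e+5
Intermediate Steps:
L(Y) = 345*Y/344 (L(Y) = Y²/Y + Y/344 = Y + Y*(1/344) = Y + Y/344 = 345*Y/344)
L(t(-3)) - 225048 = (345/344)*(-21) - 225048 = -7245/344 - 225048 = -77423757/344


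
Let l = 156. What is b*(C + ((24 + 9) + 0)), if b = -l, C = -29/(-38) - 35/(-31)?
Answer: -3206034/589 ≈ -5443.2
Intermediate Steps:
C = 2229/1178 (C = -29*(-1/38) - 35*(-1/31) = 29/38 + 35/31 = 2229/1178 ≈ 1.8922)
b = -156 (b = -1*156 = -156)
b*(C + ((24 + 9) + 0)) = -156*(2229/1178 + ((24 + 9) + 0)) = -156*(2229/1178 + (33 + 0)) = -156*(2229/1178 + 33) = -156*41103/1178 = -3206034/589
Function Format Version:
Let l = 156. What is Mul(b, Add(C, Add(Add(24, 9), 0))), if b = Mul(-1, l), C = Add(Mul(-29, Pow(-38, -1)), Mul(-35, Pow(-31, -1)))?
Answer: Rational(-3206034, 589) ≈ -5443.2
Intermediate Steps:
C = Rational(2229, 1178) (C = Add(Mul(-29, Rational(-1, 38)), Mul(-35, Rational(-1, 31))) = Add(Rational(29, 38), Rational(35, 31)) = Rational(2229, 1178) ≈ 1.8922)
b = -156 (b = Mul(-1, 156) = -156)
Mul(b, Add(C, Add(Add(24, 9), 0))) = Mul(-156, Add(Rational(2229, 1178), Add(Add(24, 9), 0))) = Mul(-156, Add(Rational(2229, 1178), Add(33, 0))) = Mul(-156, Add(Rational(2229, 1178), 33)) = Mul(-156, Rational(41103, 1178)) = Rational(-3206034, 589)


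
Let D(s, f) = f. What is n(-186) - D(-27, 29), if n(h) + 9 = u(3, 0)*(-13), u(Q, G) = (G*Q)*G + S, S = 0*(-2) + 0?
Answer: -38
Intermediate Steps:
S = 0 (S = 0 + 0 = 0)
u(Q, G) = Q*G² (u(Q, G) = (G*Q)*G + 0 = Q*G² + 0 = Q*G²)
n(h) = -9 (n(h) = -9 + (3*0²)*(-13) = -9 + (3*0)*(-13) = -9 + 0*(-13) = -9 + 0 = -9)
n(-186) - D(-27, 29) = -9 - 1*29 = -9 - 29 = -38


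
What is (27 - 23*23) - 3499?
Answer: -4001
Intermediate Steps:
(27 - 23*23) - 3499 = (27 - 529) - 3499 = -502 - 3499 = -4001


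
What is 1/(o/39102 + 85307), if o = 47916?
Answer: 6517/555953705 ≈ 1.1722e-5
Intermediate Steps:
1/(o/39102 + 85307) = 1/(47916/39102 + 85307) = 1/(47916*(1/39102) + 85307) = 1/(7986/6517 + 85307) = 1/(555953705/6517) = 6517/555953705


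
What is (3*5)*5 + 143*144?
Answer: 20667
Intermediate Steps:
(3*5)*5 + 143*144 = 15*5 + 20592 = 75 + 20592 = 20667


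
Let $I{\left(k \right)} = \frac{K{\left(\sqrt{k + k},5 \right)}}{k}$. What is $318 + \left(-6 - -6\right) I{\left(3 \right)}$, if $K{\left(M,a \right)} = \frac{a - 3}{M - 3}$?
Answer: $318$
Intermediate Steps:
$K{\left(M,a \right)} = \frac{-3 + a}{-3 + M}$
$I{\left(k \right)} = \frac{2}{k \left(-3 + \sqrt{2} \sqrt{k}\right)}$ ($I{\left(k \right)} = \frac{\frac{1}{-3 + \sqrt{k + k}} \left(-3 + 5\right)}{k} = \frac{\frac{1}{-3 + \sqrt{2 k}} 2}{k} = \frac{\frac{1}{-3 + \sqrt{2} \sqrt{k}} 2}{k} = \frac{2 \frac{1}{-3 + \sqrt{2} \sqrt{k}}}{k} = \frac{2}{k \left(-3 + \sqrt{2} \sqrt{k}\right)}$)
$318 + \left(-6 - -6\right) I{\left(3 \right)} = 318 + \left(-6 - -6\right) \frac{2}{3 \left(-3 + \sqrt{2} \sqrt{3}\right)} = 318 + \left(-6 + 6\right) 2 \cdot \frac{1}{3} \frac{1}{-3 + \sqrt{6}} = 318 + 0 \frac{2}{3 \left(-3 + \sqrt{6}\right)} = 318 + 0 = 318$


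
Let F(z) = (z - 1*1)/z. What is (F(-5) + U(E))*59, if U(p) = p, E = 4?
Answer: 1534/5 ≈ 306.80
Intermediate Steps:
F(z) = (-1 + z)/z (F(z) = (z - 1)/z = (-1 + z)/z)
(F(-5) + U(E))*59 = ((-1 - 5)/(-5) + 4)*59 = (-⅕*(-6) + 4)*59 = (6/5 + 4)*59 = (26/5)*59 = 1534/5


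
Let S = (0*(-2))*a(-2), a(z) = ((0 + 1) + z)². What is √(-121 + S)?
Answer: 11*I ≈ 11.0*I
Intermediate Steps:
a(z) = (1 + z)²
S = 0 (S = (0*(-2))*(1 - 2)² = 0*(-1)² = 0*1 = 0)
√(-121 + S) = √(-121 + 0) = √(-121) = 11*I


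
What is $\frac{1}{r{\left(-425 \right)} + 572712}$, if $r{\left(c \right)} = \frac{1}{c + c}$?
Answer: $\frac{850}{486805199} \approx 1.7461 \cdot 10^{-6}$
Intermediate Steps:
$r{\left(c \right)} = \frac{1}{2 c}$
$\frac{1}{r{\left(-425 \right)} + 572712} = \frac{1}{\frac{1}{2 \left(-425\right)} + 572712} = \frac{1}{\frac{1}{2} \left(- \frac{1}{425}\right) + 572712} = \frac{1}{- \frac{1}{850} + 572712} = \frac{1}{\frac{486805199}{850}} = \frac{850}{486805199}$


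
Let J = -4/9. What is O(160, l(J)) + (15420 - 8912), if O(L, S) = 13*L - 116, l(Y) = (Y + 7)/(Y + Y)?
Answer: 8472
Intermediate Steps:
J = -4/9 (J = -4*⅑ = -4/9 ≈ -0.44444)
l(Y) = (7 + Y)/(2*Y) (l(Y) = (7 + Y)/((2*Y)) = (7 + Y)*(1/(2*Y)) = (7 + Y)/(2*Y))
O(L, S) = -116 + 13*L
O(160, l(J)) + (15420 - 8912) = (-116 + 13*160) + (15420 - 8912) = (-116 + 2080) + 6508 = 1964 + 6508 = 8472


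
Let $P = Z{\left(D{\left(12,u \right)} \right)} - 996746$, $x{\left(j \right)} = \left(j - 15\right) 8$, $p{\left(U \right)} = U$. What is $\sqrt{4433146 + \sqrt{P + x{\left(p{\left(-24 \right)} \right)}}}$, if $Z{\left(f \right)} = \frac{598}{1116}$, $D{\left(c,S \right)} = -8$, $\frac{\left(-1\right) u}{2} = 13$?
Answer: $\frac{\sqrt{153369119016 + 186 i \sqrt{34494200030}}}{186} \approx 2105.5 + 0.23712 i$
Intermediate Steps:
$u = -26$ ($u = \left(-2\right) 13 = -26$)
$Z{\left(f \right)} = \frac{299}{558}$ ($Z{\left(f \right)} = 598 \cdot \frac{1}{1116} = \frac{299}{558}$)
$x{\left(j \right)} = -120 + 8 j$ ($x{\left(j \right)} = \left(-15 + j\right) 8 = -120 + 8 j$)
$P = - \frac{556183969}{558}$ ($P = \frac{299}{558} - 996746 = - \frac{556183969}{558} \approx -9.9675 \cdot 10^{5}$)
$\sqrt{4433146 + \sqrt{P + x{\left(p{\left(-24 \right)} \right)}}} = \sqrt{4433146 + \sqrt{- \frac{556183969}{558} + \left(-120 + 8 \left(-24\right)\right)}} = \sqrt{4433146 + \sqrt{- \frac{556183969}{558} - 312}} = \sqrt{4433146 + \sqrt{- \frac{556358065}{558}}} = \sqrt{4433146 + \frac{i \sqrt{34494200030}}{186}}$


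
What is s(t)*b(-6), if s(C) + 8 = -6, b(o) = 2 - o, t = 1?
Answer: -112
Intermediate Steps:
s(C) = -14 (s(C) = -8 - 6 = -14)
s(t)*b(-6) = -14*(2 - 1*(-6)) = -14*(2 + 6) = -14*8 = -112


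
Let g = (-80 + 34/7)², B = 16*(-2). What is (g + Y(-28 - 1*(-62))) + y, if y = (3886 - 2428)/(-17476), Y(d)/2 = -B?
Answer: 2444961535/428162 ≈ 5710.4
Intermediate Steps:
B = -32
Y(d) = 64 (Y(d) = 2*(-1*(-32)) = 2*32 = 64)
g = 276676/49 (g = (-80 + 34*(⅐))² = (-80 + 34/7)² = (-526/7)² = 276676/49 ≈ 5646.4)
y = -729/8738 (y = 1458*(-1/17476) = -729/8738 ≈ -0.083429)
(g + Y(-28 - 1*(-62))) + y = (276676/49 + 64) - 729/8738 = 279812/49 - 729/8738 = 2444961535/428162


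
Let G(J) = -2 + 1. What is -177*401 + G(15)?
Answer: -70978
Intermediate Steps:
G(J) = -1
-177*401 + G(15) = -177*401 - 1 = -70977 - 1 = -70978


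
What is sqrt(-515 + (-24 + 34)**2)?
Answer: I*sqrt(415) ≈ 20.372*I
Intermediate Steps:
sqrt(-515 + (-24 + 34)**2) = sqrt(-515 + 10**2) = sqrt(-515 + 100) = sqrt(-415) = I*sqrt(415)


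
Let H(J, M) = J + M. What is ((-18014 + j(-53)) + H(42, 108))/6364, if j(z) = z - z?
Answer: -4466/1591 ≈ -2.8070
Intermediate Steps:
j(z) = 0
((-18014 + j(-53)) + H(42, 108))/6364 = ((-18014 + 0) + (42 + 108))/6364 = (-18014 + 150)*(1/6364) = -17864*1/6364 = -4466/1591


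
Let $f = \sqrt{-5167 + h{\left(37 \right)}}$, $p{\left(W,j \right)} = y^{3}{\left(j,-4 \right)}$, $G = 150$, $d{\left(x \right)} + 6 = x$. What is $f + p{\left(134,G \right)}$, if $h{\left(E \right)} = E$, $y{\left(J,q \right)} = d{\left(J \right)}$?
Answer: $2985984 + 3 i \sqrt{570} \approx 2.986 \cdot 10^{6} + 71.624 i$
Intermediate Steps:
$d{\left(x \right)} = -6 + x$
$y{\left(J,q \right)} = -6 + J$
$p{\left(W,j \right)} = \left(-6 + j\right)^{3}$
$f = 3 i \sqrt{570}$ ($f = \sqrt{-5167 + 37} = \sqrt{-5130} = 3 i \sqrt{570} \approx 71.624 i$)
$f + p{\left(134,G \right)} = 3 i \sqrt{570} + \left(-6 + 150\right)^{3} = 3 i \sqrt{570} + 144^{3} = 3 i \sqrt{570} + 2985984 = 2985984 + 3 i \sqrt{570}$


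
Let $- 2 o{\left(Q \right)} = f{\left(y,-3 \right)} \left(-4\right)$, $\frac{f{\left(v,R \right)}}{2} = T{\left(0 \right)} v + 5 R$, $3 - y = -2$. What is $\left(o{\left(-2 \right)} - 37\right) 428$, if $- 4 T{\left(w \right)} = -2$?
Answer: $-37236$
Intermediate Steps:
$y = 5$ ($y = 3 - -2 = 3 + 2 = 5$)
$T{\left(w \right)} = \frac{1}{2}$ ($T{\left(w \right)} = \left(- \frac{1}{4}\right) \left(-2\right) = \frac{1}{2}$)
$f{\left(v,R \right)} = v + 10 R$ ($f{\left(v,R \right)} = 2 \left(\frac{v}{2} + 5 R\right) = v + 10 R$)
$o{\left(Q \right)} = -50$ ($o{\left(Q \right)} = - \frac{\left(5 + 10 \left(-3\right)\right) \left(-4\right)}{2} = - \frac{\left(5 - 30\right) \left(-4\right)}{2} = - \frac{\left(-25\right) \left(-4\right)}{2} = \left(- \frac{1}{2}\right) 100 = -50$)
$\left(o{\left(-2 \right)} - 37\right) 428 = \left(-50 - 37\right) 428 = \left(-87\right) 428 = -37236$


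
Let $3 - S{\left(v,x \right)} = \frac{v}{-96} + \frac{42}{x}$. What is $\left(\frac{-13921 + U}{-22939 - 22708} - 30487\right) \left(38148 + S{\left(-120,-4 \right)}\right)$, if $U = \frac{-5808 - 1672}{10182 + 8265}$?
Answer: $- \frac{12722393389812532}{10935717} \approx -1.1634 \cdot 10^{9}$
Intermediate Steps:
$U = - \frac{680}{1677}$ ($U = - \frac{7480}{18447} = \left(-7480\right) \frac{1}{18447} = - \frac{680}{1677} \approx -0.40549$)
$S{\left(v,x \right)} = 3 - \frac{42}{x} + \frac{v}{96}$ ($S{\left(v,x \right)} = 3 - \left(\frac{v}{-96} + \frac{42}{x}\right) = 3 - \left(v \left(- \frac{1}{96}\right) + \frac{42}{x}\right) = 3 - \left(- \frac{v}{96} + \frac{42}{x}\right) = 3 - \left(\frac{42}{x} - \frac{v}{96}\right) = 3 + \left(- \frac{42}{x} + \frac{v}{96}\right) = 3 - \frac{42}{x} + \frac{v}{96}$)
$\left(\frac{-13921 + U}{-22939 - 22708} - 30487\right) \left(38148 + S{\left(-120,-4 \right)}\right) = \left(\frac{-13921 - \frac{680}{1677}}{-22939 - 22708} - 30487\right) \left(38148 + \left(3 - \frac{42}{-4} + \frac{1}{96} \left(-120\right)\right)\right) = \left(- \frac{23346197}{1677 \left(-45647\right)} - 30487\right) \left(38148 - - \frac{49}{4}\right) = \left(\left(- \frac{23346197}{1677}\right) \left(- \frac{1}{45647}\right) - 30487\right) \left(38148 + \left(3 + \frac{21}{2} - \frac{5}{4}\right)\right) = \left(\frac{3335171}{10935717} - 30487\right) \left(38148 + \frac{49}{4}\right) = \left(- \frac{333393869008}{10935717}\right) \frac{152641}{4} = - \frac{12722393389812532}{10935717}$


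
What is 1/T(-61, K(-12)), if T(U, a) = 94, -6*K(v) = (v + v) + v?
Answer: 1/94 ≈ 0.010638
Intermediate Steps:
K(v) = -v/2 (K(v) = -((v + v) + v)/6 = -(2*v + v)/6 = -v/2)
1/T(-61, K(-12)) = 1/94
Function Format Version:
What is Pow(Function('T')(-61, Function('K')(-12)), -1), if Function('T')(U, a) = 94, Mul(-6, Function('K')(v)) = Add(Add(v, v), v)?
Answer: Rational(1, 94) ≈ 0.010638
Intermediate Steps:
Function('K')(v) = Mul(Rational(-1, 2), v) (Function('K')(v) = Mul(Rational(-1, 6), Add(Add(v, v), v)) = Mul(Rational(-1, 6), Add(Mul(2, v), v)) = Mul(Rational(-1, 6), Mul(3, v)) = Mul(Rational(-1, 2), v))
Pow(Function('T')(-61, Function('K')(-12)), -1) = Pow(94, -1) = Rational(1, 94)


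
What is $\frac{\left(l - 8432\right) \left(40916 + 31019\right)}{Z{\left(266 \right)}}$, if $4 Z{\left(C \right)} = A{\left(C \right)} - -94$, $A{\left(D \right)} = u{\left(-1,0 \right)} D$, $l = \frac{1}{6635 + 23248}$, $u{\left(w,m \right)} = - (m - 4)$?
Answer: $- \frac{36251420970850}{17302257} \approx -2.0952 \cdot 10^{6}$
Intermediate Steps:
$u{\left(w,m \right)} = 4 - m$ ($u{\left(w,m \right)} = - (-4 + m) = 4 - m$)
$l = \frac{1}{29883} \approx 3.3464 \cdot 10^{-5}$
$A{\left(D \right)} = 4 D$ ($A{\left(D \right)} = \left(4 - 0\right) D = \left(4 + 0\right) D = 4 D$)
$Z{\left(C \right)} = \frac{47}{2} + C$ ($Z{\left(C \right)} = \frac{4 C - -94}{4} = \frac{4 C + 94}{4} = \frac{94 + 4 C}{4} = \frac{47}{2} + C$)
$\frac{\left(l - 8432\right) \left(40916 + 31019\right)}{Z{\left(266 \right)}} = \frac{\left(\frac{1}{29883} - 8432\right) \left(40916 + 31019\right)}{\frac{47}{2} + 266} = \frac{\left(- \frac{251973455}{29883}\right) 71935}{\frac{579}{2}} = \left(- \frac{18125710485425}{29883}\right) \frac{2}{579} = - \frac{36251420970850}{17302257}$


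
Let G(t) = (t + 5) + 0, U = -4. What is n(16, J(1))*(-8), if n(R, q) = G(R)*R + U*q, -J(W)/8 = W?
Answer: -2944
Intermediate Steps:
G(t) = 5 + t (G(t) = (5 + t) + 0 = 5 + t)
J(W) = -8*W
n(R, q) = -4*q + R*(5 + R) (n(R, q) = (5 + R)*R - 4*q = R*(5 + R) - 4*q = -4*q + R*(5 + R))
n(16, J(1))*(-8) = (-(-32) + 16*(5 + 16))*(-8) = (-4*(-8) + 16*21)*(-8) = (32 + 336)*(-8) = 368*(-8) = -2944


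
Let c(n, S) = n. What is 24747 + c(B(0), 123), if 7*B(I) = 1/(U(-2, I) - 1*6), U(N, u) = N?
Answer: 1385831/56 ≈ 24747.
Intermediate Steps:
B(I) = -1/56 (B(I) = 1/(7*(-2 - 1*6)) = 1/(7*(-2 - 6)) = (⅐)/(-8) = (⅐)*(-⅛) = -1/56)
24747 + c(B(0), 123) = 24747 - 1/56 = 1385831/56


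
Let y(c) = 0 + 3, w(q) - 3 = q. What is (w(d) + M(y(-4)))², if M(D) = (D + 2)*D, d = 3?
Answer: 441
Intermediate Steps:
w(q) = 3 + q
y(c) = 3
M(D) = D*(2 + D) (M(D) = (2 + D)*D = D*(2 + D))
(w(d) + M(y(-4)))² = ((3 + 3) + 3*(2 + 3))² = (6 + 3*5)² = (6 + 15)² = 21² = 441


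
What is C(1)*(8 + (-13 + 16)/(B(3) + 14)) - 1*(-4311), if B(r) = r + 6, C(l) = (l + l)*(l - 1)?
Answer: 4311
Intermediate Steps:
C(l) = 2*l*(-1 + l) (C(l) = (2*l)*(-1 + l) = 2*l*(-1 + l))
B(r) = 6 + r
C(1)*(8 + (-13 + 16)/(B(3) + 14)) - 1*(-4311) = (2*1*(-1 + 1))*(8 + (-13 + 16)/((6 + 3) + 14)) - 1*(-4311) = (2*1*0)*(8 + 3/(9 + 14)) + 4311 = 0*(8 + 3/23) + 4311 = 0*(187/23) + 4311 = 0 + 4311 = 4311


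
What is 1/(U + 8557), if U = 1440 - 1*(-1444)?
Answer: 1/11441 ≈ 8.7405e-5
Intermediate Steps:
U = 2884 (U = 1440 + 1444 = 2884)
1/(U + 8557) = 1/(2884 + 8557) = 1/11441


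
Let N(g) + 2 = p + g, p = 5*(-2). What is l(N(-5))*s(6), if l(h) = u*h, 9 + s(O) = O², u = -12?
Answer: 5508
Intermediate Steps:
p = -10
N(g) = -12 + g (N(g) = -2 + (-10 + g) = -12 + g)
s(O) = -9 + O²
l(h) = -12*h
l(N(-5))*s(6) = (-12*(-12 - 5))*(-9 + 6²) = (-12*(-17))*(-9 + 36) = 204*27 = 5508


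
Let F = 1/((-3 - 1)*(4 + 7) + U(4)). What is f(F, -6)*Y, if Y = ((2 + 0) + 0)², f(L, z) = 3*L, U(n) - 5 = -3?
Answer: -2/7 ≈ -0.28571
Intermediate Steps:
U(n) = 2 (U(n) = 5 - 3 = 2)
F = -1/42 (F = 1/((-3 - 1)*(4 + 7) + 2) = 1/(-4*11 + 2) = 1/(-44 + 2) = 1/(-42) = -1/42 ≈ -0.023810)
Y = 4 (Y = (2 + 0)² = 2² = 4)
f(F, -6)*Y = (3*(-1/42))*4 = -1/14*4 = -2/7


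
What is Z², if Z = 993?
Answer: 986049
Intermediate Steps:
Z² = 993² = 986049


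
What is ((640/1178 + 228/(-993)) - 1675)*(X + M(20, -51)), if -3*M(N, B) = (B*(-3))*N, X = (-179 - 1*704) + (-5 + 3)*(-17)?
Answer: 610219470861/194959 ≈ 3.1300e+6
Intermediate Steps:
X = -849 (X = (-179 - 704) - 2*(-17) = -883 + 34 = -849)
M(N, B) = B*N (M(N, B) = -B*(-3)*N/3 = -(-3*B)*N/3 = -(-1)*B*N = B*N)
((640/1178 + 228/(-993)) - 1675)*(X + M(20, -51)) = ((640/1178 + 228/(-993)) - 1675)*(-849 - 51*20) = ((640*(1/1178) + 228*(-1/993)) - 1675)*(-849 - 1020) = ((320/589 - 76/331) - 1675)*(-1869) = (61156/194959 - 1675)*(-1869) = -326495169/194959*(-1869) = 610219470861/194959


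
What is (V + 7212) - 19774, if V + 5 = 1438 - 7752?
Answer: -18881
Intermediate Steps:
V = -6319 (V = -5 + (1438 - 7752) = -5 - 6314 = -6319)
(V + 7212) - 19774 = (-6319 + 7212) - 19774 = 893 - 19774 = -18881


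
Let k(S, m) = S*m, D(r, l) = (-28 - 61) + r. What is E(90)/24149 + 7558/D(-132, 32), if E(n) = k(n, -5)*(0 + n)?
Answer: -191468642/5336929 ≈ -35.876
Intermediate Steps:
D(r, l) = -89 + r
E(n) = -5*n² (E(n) = (n*(-5))*(0 + n) = (-5*n)*n = -5*n²)
E(90)/24149 + 7558/D(-132, 32) = -5*90²/24149 + 7558/(-89 - 132) = -5*8100*(1/24149) + 7558/(-221) = -40500*1/24149 + 7558*(-1/221) = -40500/24149 - 7558/221 = -191468642/5336929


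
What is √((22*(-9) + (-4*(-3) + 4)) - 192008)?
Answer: I*√192190 ≈ 438.4*I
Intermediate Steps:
√((22*(-9) + (-4*(-3) + 4)) - 192008) = √((-198 + (12 + 4)) - 192008) = √((-198 + 16) - 192008) = √(-182 - 192008) = √(-192190) = I*√192190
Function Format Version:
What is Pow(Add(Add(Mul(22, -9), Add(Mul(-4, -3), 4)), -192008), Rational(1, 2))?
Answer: Mul(I, Pow(192190, Rational(1, 2))) ≈ Mul(438.40, I)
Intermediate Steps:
Pow(Add(Add(Mul(22, -9), Add(Mul(-4, -3), 4)), -192008), Rational(1, 2)) = Pow(Add(Add(-198, Add(12, 4)), -192008), Rational(1, 2)) = Pow(Add(Add(-198, 16), -192008), Rational(1, 2)) = Pow(Add(-182, -192008), Rational(1, 2)) = Pow(-192190, Rational(1, 2)) = Mul(I, Pow(192190, Rational(1, 2)))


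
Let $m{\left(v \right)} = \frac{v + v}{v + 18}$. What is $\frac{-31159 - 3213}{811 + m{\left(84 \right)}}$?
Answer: $- \frac{584324}{13815} \approx -42.296$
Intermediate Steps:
$m{\left(v \right)} = \frac{2 v}{18 + v}$
$\frac{-31159 - 3213}{811 + m{\left(84 \right)}} = \frac{-31159 - 3213}{811 + 2 \cdot 84 \frac{1}{18 + 84}} = - \frac{34372}{811 + 2 \cdot 84 \cdot \frac{1}{102}} = - \frac{34372}{811 + \frac{28}{17}} = - \frac{34372}{\frac{13815}{17}} = \left(-34372\right) \frac{17}{13815} = - \frac{584324}{13815}$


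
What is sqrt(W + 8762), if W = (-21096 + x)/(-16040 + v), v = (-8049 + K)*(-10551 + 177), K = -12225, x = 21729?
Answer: sqrt(96883179912210894785)/105153218 ≈ 93.606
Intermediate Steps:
v = 210322476 (v = (-8049 - 12225)*(-10551 + 177) = -20274*(-10374) = 210322476)
W = 633/210306436 (W = (-21096 + 21729)/(-16040 + 210322476) = 633/210306436 ≈ 3.0099e-6)
sqrt(W + 8762) = sqrt(633/210306436 + 8762) = sqrt(1842704992865/210306436) = sqrt(96883179912210894785)/105153218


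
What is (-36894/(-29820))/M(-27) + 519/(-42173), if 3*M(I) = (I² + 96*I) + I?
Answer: -1884362677/132047880300 ≈ -0.014270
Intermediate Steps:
M(I) = I²/3 + 97*I/3 (M(I) = ((I² + 96*I) + I)/3 = (I² + 97*I)/3 = I²/3 + 97*I/3)
(-36894/(-29820))/M(-27) + 519/(-42173) = (-36894/(-29820))/(((⅓)*(-27)*(97 - 27))) + 519/(-42173) = (-36894*(-1/29820))/(((⅓)*(-27)*70)) + 519*(-1/42173) = (6149/4970)/(-630) - 519/42173 = (6149/4970)*(-1/630) - 519/42173 = -6149/3131100 - 519/42173 = -1884362677/132047880300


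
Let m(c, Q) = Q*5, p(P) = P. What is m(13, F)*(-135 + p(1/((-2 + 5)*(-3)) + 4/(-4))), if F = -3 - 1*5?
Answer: 49000/9 ≈ 5444.4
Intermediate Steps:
F = -8 (F = -3 - 5 = -8)
m(c, Q) = 5*Q
m(13, F)*(-135 + p(1/((-2 + 5)*(-3)) + 4/(-4))) = (5*(-8))*(-135 + (1/((-2 + 5)*(-3)) + 4/(-4))) = -40*(-135 + (-1/3/3 + 4*(-1/4))) = -40*(-135 + ((1/3)*(-1/3) - 1)) = -40*(-135 + (-1/9 - 1)) = -40*(-135 - 10/9) = -40*(-1225/9) = 49000/9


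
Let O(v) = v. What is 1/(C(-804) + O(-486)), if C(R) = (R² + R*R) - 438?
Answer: 1/1291908 ≈ 7.7405e-7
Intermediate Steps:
C(R) = -438 + 2*R² (C(R) = (R² + R²) - 438 = 2*R² - 438 = -438 + 2*R²)
1/(C(-804) + O(-486)) = 1/((-438 + 2*(-804)²) - 486) = 1/((-438 + 2*646416) - 486) = 1/((-438 + 1292832) - 486) = 1/(1292394 - 486) = 1/1291908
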